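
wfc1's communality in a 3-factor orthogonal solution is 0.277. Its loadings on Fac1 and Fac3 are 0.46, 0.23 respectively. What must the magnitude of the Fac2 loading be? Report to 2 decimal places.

Under orthogonal rotation h² = Σλ², so λ_Fac2² = h² − (0.2645) = 0.277 − 0.2645 = 0.0125.
|λ| = √0.0125 = 0.1118.

0.11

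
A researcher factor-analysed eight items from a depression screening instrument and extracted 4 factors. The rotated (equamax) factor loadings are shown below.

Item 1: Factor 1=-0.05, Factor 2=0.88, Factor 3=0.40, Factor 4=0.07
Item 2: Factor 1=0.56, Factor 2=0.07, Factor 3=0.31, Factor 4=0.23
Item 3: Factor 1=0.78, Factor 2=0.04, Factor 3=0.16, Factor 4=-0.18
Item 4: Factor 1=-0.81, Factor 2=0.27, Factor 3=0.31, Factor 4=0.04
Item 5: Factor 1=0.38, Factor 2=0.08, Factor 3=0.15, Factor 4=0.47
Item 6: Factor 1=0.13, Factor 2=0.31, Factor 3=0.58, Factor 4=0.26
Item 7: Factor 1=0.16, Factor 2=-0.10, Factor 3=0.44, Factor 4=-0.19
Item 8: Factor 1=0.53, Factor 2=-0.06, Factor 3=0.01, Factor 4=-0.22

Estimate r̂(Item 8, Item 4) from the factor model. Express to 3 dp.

r̂ = Σ λ_i·λ_j across factors = (0.53)(-0.81) + (-0.06)(0.27) + (0.01)(0.31) + (-0.22)(0.04)
  = -0.4293 -0.0162 +0.0031 -0.0088 = -0.4512

-0.451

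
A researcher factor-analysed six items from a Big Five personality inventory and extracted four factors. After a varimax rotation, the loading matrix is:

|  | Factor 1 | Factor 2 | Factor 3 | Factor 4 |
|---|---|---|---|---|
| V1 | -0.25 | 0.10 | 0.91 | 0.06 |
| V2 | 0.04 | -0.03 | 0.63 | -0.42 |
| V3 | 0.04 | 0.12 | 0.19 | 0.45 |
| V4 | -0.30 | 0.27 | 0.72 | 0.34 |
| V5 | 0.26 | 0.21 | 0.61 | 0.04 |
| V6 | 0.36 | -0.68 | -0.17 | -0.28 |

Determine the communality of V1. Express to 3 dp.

h² = (-0.25)² + 0.10² + 0.91² + 0.06² = 0.0625 + 0.0100 + 0.8281 + 0.0036 = 0.9042

0.904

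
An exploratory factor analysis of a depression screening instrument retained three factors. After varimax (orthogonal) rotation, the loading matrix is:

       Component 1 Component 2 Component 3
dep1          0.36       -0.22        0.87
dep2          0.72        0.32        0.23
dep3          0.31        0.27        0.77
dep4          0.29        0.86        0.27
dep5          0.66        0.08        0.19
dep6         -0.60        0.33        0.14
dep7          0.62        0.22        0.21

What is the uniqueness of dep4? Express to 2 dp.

0.10

h² = 0.29² + 0.86² + 0.27² = 0.0841 + 0.7396 + 0.0729 = 0.8966
Uniqueness u² = 1 − h² = 1 − 0.8966 = 0.1034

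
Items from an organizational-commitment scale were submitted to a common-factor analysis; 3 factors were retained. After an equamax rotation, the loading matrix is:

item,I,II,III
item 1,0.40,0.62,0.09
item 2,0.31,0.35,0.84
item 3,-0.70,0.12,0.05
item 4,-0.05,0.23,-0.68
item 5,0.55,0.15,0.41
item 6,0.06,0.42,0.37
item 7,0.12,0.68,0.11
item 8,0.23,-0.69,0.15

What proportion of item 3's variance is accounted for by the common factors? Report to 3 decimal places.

0.507

h² = (-0.70)² + 0.12² + 0.05² = 0.4900 + 0.0144 + 0.0025 = 0.5069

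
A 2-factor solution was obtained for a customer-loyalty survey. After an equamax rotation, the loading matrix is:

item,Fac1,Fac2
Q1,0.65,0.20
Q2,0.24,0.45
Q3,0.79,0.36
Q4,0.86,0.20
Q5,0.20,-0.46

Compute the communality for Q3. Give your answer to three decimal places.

0.754

h² = 0.79² + 0.36² = 0.6241 + 0.1296 = 0.7537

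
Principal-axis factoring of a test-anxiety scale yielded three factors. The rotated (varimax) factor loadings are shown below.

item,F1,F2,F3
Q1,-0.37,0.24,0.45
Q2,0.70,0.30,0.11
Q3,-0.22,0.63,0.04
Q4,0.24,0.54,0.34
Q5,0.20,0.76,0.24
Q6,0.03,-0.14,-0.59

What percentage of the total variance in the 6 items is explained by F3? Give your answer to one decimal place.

12.3%

SS loadings for F3 = 0.45² + 0.11² + 0.04² + 0.34² + 0.24² + (-0.59)² = 0.7375
With 6 standardized items, total variance = 6. Proportion = 0.7375/6 = 0.1229 → 12.29%.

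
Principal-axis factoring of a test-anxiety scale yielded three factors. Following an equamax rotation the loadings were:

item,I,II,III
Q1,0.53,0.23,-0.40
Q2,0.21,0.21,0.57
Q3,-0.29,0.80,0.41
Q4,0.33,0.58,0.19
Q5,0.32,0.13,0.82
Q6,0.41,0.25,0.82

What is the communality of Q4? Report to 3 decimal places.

0.481

h² = 0.33² + 0.58² + 0.19² = 0.1089 + 0.3364 + 0.0361 = 0.4814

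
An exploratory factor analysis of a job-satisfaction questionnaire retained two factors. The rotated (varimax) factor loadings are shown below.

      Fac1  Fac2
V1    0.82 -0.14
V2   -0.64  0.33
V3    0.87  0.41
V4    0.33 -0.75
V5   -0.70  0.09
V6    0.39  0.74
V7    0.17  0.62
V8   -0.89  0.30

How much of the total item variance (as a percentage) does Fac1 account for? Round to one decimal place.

SS loadings for Fac1 = 0.82² + (-0.64)² + 0.87² + 0.33² + (-0.70)² + 0.39² + 0.17² + (-0.89)² = 3.4109
With 8 standardized items, total variance = 8. Proportion = 3.4109/8 = 0.4264 → 42.64%.

42.6%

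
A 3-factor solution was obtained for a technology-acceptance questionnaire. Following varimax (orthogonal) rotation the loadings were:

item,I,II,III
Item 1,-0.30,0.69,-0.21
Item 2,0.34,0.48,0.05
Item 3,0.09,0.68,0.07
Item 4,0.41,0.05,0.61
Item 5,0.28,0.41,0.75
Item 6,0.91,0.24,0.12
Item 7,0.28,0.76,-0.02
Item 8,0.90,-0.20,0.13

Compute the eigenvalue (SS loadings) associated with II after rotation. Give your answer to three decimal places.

SS loadings for II = 0.69² + 0.48² + 0.68² + 0.05² + 0.41² + 0.24² + 0.76² + (-0.20)² = 0.4761 + 0.2304 + 0.4624 + 0.0025 + 0.1681 + 0.0576 + 0.5776 + 0.0400 = 2.0147

2.015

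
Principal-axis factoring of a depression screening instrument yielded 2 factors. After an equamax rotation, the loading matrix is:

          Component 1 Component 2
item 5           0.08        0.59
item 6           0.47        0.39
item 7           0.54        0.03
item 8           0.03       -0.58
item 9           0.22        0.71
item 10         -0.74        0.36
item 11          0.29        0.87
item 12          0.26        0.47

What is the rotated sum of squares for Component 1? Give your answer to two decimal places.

1.27

SS loadings for Component 1 = 0.08² + 0.47² + 0.54² + 0.03² + 0.22² + (-0.74)² + 0.29² + 0.26² = 0.0064 + 0.2209 + 0.2916 + 0.0009 + 0.0484 + 0.5476 + 0.0841 + 0.0676 = 1.2675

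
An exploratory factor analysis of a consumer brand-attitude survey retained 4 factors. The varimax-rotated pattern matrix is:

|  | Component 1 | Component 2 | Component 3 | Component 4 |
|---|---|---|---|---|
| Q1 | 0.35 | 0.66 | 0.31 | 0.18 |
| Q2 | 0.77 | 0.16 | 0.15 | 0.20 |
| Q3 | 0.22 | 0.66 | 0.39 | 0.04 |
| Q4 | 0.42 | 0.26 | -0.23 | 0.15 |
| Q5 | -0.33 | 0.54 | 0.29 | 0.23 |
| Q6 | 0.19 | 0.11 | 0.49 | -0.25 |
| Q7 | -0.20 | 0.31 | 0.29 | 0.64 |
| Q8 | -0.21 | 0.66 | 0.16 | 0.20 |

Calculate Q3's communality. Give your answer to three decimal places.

0.638

h² = 0.22² + 0.66² + 0.39² + 0.04² = 0.0484 + 0.4356 + 0.1521 + 0.0016 = 0.6377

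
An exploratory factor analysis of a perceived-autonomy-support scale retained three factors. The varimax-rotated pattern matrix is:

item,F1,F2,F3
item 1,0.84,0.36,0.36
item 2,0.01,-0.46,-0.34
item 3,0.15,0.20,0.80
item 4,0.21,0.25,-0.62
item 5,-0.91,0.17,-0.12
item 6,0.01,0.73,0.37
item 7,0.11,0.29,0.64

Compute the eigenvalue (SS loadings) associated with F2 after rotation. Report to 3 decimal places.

1.090

SS loadings for F2 = 0.36² + (-0.46)² + 0.20² + 0.25² + 0.17² + 0.73² + 0.29² = 0.1296 + 0.2116 + 0.0400 + 0.0625 + 0.0289 + 0.5329 + 0.0841 = 1.0896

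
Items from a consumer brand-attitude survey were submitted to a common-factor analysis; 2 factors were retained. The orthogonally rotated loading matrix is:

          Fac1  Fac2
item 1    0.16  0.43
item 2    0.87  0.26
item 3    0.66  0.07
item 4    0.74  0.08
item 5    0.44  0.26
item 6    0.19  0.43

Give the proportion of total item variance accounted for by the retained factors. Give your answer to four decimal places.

Communalities: 0.2105, 0.8245, 0.4405, 0.5540, 0.2612, 0.2210; Σh² = 2.5117.
Total variance with 6 standardized items is 6, so the solution explains 2.5117/6 = 0.4186.

0.4186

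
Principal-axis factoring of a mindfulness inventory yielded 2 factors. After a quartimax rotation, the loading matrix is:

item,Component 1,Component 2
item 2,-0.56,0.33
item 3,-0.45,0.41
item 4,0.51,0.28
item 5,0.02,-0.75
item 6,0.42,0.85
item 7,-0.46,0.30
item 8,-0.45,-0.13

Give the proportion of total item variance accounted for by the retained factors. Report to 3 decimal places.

0.445

SS loadings by factor: 1.3671, 1.7473; total = 3.1144.
Total variance with 7 standardized items is 7, so the solution explains 3.1144/7 = 0.4449.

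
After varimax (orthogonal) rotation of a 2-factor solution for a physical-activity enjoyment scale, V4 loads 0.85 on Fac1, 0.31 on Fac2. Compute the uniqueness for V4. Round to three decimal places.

h² = 0.85² + 0.31² = 0.7225 + 0.0961 = 0.8186
Uniqueness u² = 1 − h² = 1 − 0.8186 = 0.1814

0.181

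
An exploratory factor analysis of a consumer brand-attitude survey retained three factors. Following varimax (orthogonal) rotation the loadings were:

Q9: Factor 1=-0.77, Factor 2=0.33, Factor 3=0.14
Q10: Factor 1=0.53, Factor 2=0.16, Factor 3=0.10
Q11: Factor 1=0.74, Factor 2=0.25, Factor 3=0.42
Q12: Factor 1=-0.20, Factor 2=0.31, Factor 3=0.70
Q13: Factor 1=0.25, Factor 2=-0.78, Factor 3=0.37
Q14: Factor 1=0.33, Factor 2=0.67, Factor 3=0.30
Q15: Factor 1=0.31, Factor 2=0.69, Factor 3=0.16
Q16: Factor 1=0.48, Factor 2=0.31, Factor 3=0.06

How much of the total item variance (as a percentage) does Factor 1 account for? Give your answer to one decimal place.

24.5%

SS loadings for Factor 1 = (-0.77)² + 0.53² + 0.74² + (-0.20)² + 0.25² + 0.33² + 0.31² + 0.48² = 1.9593
With 8 standardized items, total variance = 8. Proportion = 1.9593/8 = 0.2449 → 24.49%.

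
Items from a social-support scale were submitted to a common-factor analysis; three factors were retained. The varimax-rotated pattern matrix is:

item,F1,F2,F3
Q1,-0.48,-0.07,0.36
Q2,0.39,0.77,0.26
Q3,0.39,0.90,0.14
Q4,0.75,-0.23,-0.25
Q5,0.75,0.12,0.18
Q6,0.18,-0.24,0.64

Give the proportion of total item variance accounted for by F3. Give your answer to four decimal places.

0.1202

SS loadings for F3 = 0.36² + 0.26² + 0.14² + (-0.25)² + 0.18² + 0.64² = 0.7213
Proportion of variance = 0.7213 / 6 = 0.1202.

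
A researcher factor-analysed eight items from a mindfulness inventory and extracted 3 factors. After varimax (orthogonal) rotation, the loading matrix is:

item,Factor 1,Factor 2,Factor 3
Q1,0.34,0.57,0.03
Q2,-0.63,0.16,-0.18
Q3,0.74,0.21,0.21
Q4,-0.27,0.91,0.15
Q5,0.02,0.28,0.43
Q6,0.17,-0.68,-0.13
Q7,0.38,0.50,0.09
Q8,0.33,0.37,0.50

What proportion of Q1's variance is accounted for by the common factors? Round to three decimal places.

h² = 0.34² + 0.57² + 0.03² = 0.1156 + 0.3249 + 0.0009 = 0.4414

0.441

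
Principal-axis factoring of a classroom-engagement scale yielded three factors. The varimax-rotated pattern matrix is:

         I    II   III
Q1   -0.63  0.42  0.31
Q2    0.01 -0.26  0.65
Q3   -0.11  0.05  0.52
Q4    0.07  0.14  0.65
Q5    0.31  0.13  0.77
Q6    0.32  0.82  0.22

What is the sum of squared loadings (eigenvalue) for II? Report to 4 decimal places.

0.9554

SS loadings for II = 0.42² + (-0.26)² + 0.05² + 0.14² + 0.13² + 0.82² = 0.1764 + 0.0676 + 0.0025 + 0.0196 + 0.0169 + 0.6724 = 0.9554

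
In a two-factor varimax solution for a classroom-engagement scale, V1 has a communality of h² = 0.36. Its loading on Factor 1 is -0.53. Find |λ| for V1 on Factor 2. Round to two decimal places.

Under orthogonal rotation h² = Σλ², so λ_Factor 2² = h² − (0.2809) = 0.36 − 0.2809 = 0.0791.
|λ| = √0.0791 = 0.2812.

0.28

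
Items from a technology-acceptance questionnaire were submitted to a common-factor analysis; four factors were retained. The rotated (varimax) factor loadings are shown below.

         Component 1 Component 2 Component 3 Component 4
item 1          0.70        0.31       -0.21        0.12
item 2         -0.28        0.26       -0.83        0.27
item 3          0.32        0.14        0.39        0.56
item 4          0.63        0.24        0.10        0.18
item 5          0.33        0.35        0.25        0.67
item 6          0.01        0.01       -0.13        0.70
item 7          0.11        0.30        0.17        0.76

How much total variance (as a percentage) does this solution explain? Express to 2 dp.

Communalities: 0.6446, 0.9078, 0.5877, 0.4969, 0.7428, 0.5071, 0.7086; Σh² = 4.5955.
Total variance with 7 standardized items is 7, so the solution explains 4.5955/7 = 0.6565 = 65.65%.

65.65%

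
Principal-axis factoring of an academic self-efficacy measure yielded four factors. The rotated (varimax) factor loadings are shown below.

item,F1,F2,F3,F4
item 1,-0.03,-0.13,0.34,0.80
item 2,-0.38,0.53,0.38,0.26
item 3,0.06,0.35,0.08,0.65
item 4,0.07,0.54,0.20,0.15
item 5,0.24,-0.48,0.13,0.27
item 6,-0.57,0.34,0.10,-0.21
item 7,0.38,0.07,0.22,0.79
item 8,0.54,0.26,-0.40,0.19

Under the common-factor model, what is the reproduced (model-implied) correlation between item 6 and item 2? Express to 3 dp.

0.380

r̂ = Σ λ_i·λ_j across factors = (-0.57)(-0.38) + (0.34)(0.53) + (0.10)(0.38) + (-0.21)(0.26)
  = +0.2166 +0.1802 +0.0380 -0.0546 = 0.3802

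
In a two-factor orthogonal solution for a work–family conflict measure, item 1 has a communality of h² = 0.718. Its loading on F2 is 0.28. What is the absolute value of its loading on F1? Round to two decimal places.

0.80

Under orthogonal rotation h² = Σλ², so λ_F1² = h² − (0.0784) = 0.718 − 0.0784 = 0.6396.
|λ| = √0.6396 = 0.7997.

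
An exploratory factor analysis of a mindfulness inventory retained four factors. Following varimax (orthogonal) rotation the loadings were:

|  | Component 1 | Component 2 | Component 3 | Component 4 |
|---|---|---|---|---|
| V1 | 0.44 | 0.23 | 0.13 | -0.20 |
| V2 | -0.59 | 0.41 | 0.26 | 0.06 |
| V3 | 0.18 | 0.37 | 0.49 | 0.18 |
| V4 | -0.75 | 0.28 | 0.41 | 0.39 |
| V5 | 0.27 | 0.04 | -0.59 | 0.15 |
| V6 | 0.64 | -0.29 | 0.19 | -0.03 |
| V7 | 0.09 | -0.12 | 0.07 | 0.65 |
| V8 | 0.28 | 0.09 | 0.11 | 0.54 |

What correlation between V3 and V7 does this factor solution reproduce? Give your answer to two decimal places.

0.12

r̂ = Σ λ_i·λ_j across factors = (0.18)(0.09) + (0.37)(-0.12) + (0.49)(0.07) + (0.18)(0.65)
  = +0.0162 -0.0444 +0.0343 +0.1170 = 0.1231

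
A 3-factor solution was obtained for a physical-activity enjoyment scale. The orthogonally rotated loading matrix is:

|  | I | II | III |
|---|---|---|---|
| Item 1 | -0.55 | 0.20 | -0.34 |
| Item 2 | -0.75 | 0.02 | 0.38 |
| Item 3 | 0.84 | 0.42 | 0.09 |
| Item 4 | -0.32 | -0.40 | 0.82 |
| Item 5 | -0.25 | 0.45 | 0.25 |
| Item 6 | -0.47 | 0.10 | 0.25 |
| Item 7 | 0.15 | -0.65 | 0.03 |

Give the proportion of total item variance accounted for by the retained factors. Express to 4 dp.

0.5796

SS loadings by factor: 1.9789, 1.0118, 1.0664; total = 4.0571.
Total variance with 7 standardized items is 7, so the solution explains 4.0571/7 = 0.5796.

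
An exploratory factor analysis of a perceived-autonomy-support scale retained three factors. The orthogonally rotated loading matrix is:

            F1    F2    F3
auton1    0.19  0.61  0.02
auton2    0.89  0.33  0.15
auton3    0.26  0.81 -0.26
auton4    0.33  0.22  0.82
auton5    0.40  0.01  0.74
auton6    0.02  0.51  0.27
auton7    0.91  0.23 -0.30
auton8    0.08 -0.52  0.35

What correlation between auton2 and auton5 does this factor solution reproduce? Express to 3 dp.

r̂ = Σ λ_i·λ_j across factors = (0.89)(0.40) + (0.33)(0.01) + (0.15)(0.74)
  = +0.3560 +0.0033 +0.1110 = 0.4703

0.470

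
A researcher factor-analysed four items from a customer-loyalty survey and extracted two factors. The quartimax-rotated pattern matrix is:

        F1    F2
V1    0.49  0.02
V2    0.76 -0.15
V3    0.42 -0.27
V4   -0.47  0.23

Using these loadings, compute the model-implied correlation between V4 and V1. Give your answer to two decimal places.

-0.23

r̂ = Σ λ_i·λ_j across factors = (-0.47)(0.49) + (0.23)(0.02)
  = -0.2303 +0.0046 = -0.2257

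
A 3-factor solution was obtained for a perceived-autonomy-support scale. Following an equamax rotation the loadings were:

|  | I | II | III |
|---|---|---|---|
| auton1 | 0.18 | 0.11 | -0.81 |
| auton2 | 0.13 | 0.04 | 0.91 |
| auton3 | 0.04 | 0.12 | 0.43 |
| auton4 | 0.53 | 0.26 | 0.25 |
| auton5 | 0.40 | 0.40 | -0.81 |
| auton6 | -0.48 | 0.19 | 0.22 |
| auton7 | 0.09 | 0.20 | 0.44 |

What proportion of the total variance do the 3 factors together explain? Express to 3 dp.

SS loadings by factor: 0.7303, 0.3318, 2.6297; total = 3.6918.
Total variance with 7 standardized items is 7, so the solution explains 3.6918/7 = 0.5274.

0.527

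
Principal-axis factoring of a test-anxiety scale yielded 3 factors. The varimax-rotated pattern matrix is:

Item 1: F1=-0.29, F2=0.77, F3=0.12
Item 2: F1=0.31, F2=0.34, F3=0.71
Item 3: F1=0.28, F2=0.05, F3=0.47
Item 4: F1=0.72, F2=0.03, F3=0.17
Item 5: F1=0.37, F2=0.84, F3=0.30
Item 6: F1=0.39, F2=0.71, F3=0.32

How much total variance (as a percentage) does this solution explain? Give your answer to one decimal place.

Communalities: 0.6914, 0.7158, 0.3018, 0.5482, 0.9325, 0.7586; Σh² = 3.9483.
Total variance with 6 standardized items is 6, so the solution explains 3.9483/6 = 0.6581 = 65.81%.

65.8%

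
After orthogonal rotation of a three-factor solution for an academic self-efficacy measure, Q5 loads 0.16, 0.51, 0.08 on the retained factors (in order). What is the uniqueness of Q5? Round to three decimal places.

0.708

h² = 0.16² + 0.51² + 0.08² = 0.0256 + 0.2601 + 0.0064 = 0.2921
Uniqueness u² = 1 − h² = 1 − 0.2921 = 0.7079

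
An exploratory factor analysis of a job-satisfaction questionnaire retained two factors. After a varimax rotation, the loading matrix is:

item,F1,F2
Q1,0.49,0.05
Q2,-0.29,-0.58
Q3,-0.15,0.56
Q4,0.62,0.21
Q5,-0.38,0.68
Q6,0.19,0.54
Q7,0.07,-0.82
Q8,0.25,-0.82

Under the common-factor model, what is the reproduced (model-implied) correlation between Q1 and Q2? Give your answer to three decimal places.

-0.171

r̂ = Σ λ_i·λ_j across factors = (0.49)(-0.29) + (0.05)(-0.58)
  = -0.1421 -0.0290 = -0.1711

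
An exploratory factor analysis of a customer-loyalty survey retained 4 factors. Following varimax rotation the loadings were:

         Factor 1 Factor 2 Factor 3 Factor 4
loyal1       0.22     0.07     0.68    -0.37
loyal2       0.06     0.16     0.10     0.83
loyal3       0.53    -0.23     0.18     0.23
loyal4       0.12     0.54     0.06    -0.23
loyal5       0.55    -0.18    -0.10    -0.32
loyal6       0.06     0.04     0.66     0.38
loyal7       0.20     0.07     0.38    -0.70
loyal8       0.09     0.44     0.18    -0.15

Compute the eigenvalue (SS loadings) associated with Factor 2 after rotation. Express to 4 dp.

SS loadings for Factor 2 = 0.07² + 0.16² + (-0.23)² + 0.54² + (-0.18)² + 0.04² + 0.07² + 0.44² = 0.0049 + 0.0256 + 0.0529 + 0.2916 + 0.0324 + 0.0016 + 0.0049 + 0.1936 = 0.6075

0.6075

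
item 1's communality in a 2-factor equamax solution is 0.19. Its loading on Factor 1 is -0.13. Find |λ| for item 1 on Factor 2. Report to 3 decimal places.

0.416

Under orthogonal rotation h² = Σλ², so λ_Factor 2² = h² − (0.0169) = 0.19 − 0.0169 = 0.1731.
|λ| = √0.1731 = 0.4161.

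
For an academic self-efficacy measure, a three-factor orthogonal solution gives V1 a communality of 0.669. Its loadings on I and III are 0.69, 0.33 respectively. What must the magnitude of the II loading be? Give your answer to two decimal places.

0.29

Under orthogonal rotation h² = Σλ², so λ_II² = h² − (0.5850) = 0.669 − 0.5850 = 0.0840.
|λ| = √0.0840 = 0.2898.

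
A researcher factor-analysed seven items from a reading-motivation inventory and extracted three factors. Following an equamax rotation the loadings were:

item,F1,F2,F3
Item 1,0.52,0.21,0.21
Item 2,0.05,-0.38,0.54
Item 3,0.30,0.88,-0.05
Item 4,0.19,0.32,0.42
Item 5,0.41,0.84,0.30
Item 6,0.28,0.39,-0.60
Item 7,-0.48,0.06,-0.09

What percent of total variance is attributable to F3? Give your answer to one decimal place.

13.9%

SS loadings for F3 = 0.21² + 0.54² + (-0.05)² + 0.42² + 0.30² + (-0.60)² + (-0.09)² = 0.9727
With 7 standardized items, total variance = 7. Proportion = 0.9727/7 = 0.1390 → 13.90%.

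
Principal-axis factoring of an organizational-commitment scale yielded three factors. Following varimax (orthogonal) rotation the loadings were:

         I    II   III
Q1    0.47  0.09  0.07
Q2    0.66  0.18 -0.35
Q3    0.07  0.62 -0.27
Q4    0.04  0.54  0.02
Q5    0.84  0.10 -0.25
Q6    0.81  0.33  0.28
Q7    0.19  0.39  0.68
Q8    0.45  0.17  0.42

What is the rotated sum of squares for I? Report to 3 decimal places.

SS loadings for I = 0.47² + 0.66² + 0.07² + 0.04² + 0.84² + 0.81² + 0.19² + 0.45² = 0.2209 + 0.4356 + 0.0049 + 0.0016 + 0.7056 + 0.6561 + 0.0361 + 0.2025 = 2.2633

2.263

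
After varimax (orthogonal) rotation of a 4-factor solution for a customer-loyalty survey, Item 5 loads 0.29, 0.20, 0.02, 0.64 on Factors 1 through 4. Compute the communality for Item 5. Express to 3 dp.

0.534

h² = 0.29² + 0.20² + 0.02² + 0.64² = 0.0841 + 0.0400 + 0.0004 + 0.4096 = 0.5341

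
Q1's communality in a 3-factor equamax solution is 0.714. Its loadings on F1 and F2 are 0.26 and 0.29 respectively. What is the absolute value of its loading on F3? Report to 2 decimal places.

Under orthogonal rotation h² = Σλ², so λ_F3² = h² − (0.1517) = 0.714 − 0.1517 = 0.5623.
|λ| = √0.5623 = 0.7499.

0.75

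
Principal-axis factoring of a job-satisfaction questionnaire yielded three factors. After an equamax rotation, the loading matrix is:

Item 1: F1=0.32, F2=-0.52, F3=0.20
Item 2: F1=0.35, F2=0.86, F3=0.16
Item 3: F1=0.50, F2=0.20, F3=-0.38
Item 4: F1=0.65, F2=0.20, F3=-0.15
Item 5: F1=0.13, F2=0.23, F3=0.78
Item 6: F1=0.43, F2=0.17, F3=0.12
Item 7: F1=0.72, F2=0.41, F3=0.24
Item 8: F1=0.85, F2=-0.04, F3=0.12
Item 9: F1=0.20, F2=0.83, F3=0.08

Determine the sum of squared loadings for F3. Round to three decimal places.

SS loadings for F3 = 0.20² + 0.16² + (-0.38)² + (-0.15)² + 0.78² + 0.12² + 0.24² + 0.12² + 0.08² = 0.0400 + 0.0256 + 0.1444 + 0.0225 + 0.6084 + 0.0144 + 0.0576 + 0.0144 + 0.0064 = 0.9337

0.934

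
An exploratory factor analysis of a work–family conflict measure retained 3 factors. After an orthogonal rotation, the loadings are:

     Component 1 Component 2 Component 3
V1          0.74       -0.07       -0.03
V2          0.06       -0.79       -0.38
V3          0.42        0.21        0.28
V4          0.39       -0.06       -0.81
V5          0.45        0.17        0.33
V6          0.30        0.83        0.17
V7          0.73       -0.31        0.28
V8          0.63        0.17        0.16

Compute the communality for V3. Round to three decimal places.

0.299

h² = 0.42² + 0.21² + 0.28² = 0.1764 + 0.0441 + 0.0784 = 0.2989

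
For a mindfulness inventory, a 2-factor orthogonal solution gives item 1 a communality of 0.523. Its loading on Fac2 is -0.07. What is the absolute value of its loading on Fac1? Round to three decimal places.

Under orthogonal rotation h² = Σλ², so λ_Fac1² = h² − (0.0049) = 0.523 − 0.0049 = 0.5181.
|λ| = √0.5181 = 0.7198.

0.720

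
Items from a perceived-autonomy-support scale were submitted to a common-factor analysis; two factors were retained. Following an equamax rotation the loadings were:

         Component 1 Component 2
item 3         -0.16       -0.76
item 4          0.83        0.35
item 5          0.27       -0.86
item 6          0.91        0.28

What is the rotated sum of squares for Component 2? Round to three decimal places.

SS loadings for Component 2 = (-0.76)² + 0.35² + (-0.86)² + 0.28² = 0.5776 + 0.1225 + 0.7396 + 0.0784 = 1.5181

1.518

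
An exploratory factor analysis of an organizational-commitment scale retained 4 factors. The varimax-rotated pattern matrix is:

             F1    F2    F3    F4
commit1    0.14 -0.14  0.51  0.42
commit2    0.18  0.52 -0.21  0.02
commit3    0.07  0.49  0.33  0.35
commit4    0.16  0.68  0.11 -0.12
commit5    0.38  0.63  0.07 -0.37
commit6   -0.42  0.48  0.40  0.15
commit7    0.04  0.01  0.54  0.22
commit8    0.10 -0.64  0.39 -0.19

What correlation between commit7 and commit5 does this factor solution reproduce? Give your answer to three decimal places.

r̂ = Σ λ_i·λ_j across factors = (0.04)(0.38) + (0.01)(0.63) + (0.54)(0.07) + (0.22)(-0.37)
  = +0.0152 +0.0063 +0.0378 -0.0814 = -0.0221

-0.022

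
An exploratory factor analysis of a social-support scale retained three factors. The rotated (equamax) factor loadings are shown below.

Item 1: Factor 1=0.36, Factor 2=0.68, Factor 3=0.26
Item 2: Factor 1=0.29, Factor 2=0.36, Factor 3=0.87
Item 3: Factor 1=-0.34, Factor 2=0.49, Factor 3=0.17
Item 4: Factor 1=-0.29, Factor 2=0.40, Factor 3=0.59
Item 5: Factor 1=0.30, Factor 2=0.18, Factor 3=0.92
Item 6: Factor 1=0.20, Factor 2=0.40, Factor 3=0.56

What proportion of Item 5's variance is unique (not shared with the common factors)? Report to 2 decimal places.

0.03

h² = 0.30² + 0.18² + 0.92² = 0.0900 + 0.0324 + 0.8464 = 0.9688
Uniqueness u² = 1 − h² = 1 − 0.9688 = 0.0312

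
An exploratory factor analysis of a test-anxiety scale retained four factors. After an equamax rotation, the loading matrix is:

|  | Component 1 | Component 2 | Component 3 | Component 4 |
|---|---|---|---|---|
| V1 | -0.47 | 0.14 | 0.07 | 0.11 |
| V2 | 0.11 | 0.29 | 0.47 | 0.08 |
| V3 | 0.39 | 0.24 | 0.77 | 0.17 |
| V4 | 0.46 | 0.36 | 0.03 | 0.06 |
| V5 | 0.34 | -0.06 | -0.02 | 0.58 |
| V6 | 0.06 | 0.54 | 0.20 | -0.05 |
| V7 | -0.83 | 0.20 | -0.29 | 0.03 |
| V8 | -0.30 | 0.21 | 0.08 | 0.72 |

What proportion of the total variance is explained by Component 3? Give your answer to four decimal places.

SS loadings for Component 3 = 0.07² + 0.47² + 0.77² + 0.03² + (-0.02)² + 0.20² + (-0.29)² + 0.08² = 0.9505
Proportion of variance = 0.9505 / 8 = 0.1188.

0.1188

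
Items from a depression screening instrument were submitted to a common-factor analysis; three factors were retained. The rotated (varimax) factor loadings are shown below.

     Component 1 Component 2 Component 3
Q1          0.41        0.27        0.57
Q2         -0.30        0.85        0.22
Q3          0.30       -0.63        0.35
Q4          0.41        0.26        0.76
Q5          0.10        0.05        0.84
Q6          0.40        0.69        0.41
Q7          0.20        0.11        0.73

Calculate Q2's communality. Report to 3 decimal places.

0.861

h² = (-0.30)² + 0.85² + 0.22² = 0.0900 + 0.7225 + 0.0484 = 0.8609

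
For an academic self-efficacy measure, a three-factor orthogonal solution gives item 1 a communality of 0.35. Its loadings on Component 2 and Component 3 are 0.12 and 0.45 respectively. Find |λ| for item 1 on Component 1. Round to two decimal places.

Under orthogonal rotation h² = Σλ², so λ_Component 1² = h² − (0.2169) = 0.35 − 0.2169 = 0.1331.
|λ| = √0.1331 = 0.3648.

0.36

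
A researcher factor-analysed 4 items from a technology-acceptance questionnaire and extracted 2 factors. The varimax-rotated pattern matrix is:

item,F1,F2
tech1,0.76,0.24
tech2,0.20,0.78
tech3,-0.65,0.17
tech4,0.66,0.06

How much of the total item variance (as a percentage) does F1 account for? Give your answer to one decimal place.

SS loadings for F1 = 0.76² + 0.20² + (-0.65)² + 0.66² = 1.4757
With 4 standardized items, total variance = 4. Proportion = 1.4757/4 = 0.3689 → 36.89%.

36.9%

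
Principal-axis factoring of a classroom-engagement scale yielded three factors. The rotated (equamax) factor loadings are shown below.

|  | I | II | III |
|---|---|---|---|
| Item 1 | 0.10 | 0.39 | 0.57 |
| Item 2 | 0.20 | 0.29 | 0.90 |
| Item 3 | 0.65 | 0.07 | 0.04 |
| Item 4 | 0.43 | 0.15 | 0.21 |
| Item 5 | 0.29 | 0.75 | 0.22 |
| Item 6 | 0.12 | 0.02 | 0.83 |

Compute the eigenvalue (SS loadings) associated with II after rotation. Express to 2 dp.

SS loadings for II = 0.39² + 0.29² + 0.07² + 0.15² + 0.75² + 0.02² = 0.1521 + 0.0841 + 0.0049 + 0.0225 + 0.5625 + 0.0004 = 0.8265

0.83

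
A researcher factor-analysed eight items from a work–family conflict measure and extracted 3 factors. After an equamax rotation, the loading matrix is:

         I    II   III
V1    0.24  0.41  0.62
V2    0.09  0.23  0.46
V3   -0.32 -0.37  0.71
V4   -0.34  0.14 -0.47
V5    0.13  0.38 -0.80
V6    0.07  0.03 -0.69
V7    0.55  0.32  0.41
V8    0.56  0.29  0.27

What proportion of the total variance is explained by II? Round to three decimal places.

SS loadings for II = 0.41² + 0.23² + (-0.37)² + 0.14² + 0.38² + 0.03² + 0.32² + 0.29² = 0.7093
Proportion of variance = 0.7093 / 8 = 0.0887.

0.089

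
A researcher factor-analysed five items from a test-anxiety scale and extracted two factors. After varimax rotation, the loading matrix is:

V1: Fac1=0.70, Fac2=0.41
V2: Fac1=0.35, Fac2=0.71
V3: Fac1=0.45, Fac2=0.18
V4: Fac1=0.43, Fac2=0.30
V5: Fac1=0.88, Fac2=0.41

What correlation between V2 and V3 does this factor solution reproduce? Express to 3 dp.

0.285

r̂ = Σ λ_i·λ_j across factors = (0.35)(0.45) + (0.71)(0.18)
  = +0.1575 +0.1278 = 0.2853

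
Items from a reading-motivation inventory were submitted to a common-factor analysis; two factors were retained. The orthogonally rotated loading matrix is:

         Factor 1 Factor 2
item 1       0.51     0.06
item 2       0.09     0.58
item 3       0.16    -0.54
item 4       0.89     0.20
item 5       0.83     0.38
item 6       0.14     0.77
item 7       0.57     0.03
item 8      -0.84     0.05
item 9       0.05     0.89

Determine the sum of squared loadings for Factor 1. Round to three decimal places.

2.827

SS loadings for Factor 1 = 0.51² + 0.09² + 0.16² + 0.89² + 0.83² + 0.14² + 0.57² + (-0.84)² + 0.05² = 0.2601 + 0.0081 + 0.0256 + 0.7921 + 0.6889 + 0.0196 + 0.3249 + 0.7056 + 0.0025 = 2.8274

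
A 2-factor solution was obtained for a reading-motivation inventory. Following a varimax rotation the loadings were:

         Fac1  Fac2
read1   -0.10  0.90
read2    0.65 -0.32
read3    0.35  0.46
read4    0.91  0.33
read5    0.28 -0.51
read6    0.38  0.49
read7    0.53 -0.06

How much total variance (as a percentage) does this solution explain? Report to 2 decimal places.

SS loadings by factor: 1.8868, 1.7367; total = 3.6235.
Total variance with 7 standardized items is 7, so the solution explains 3.6235/7 = 0.5176 = 51.76%.

51.76%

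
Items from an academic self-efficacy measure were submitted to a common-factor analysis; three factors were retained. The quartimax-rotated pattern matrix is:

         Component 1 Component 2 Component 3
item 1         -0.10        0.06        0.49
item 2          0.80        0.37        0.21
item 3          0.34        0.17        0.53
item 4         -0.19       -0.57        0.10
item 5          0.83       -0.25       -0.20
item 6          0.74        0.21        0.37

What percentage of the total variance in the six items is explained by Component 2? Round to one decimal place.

10.0%

SS loadings for Component 2 = 0.06² + 0.37² + 0.17² + (-0.57)² + (-0.25)² + 0.21² = 0.6009
With 6 standardized items, total variance = 6. Proportion = 0.6009/6 = 0.1002 → 10.01%.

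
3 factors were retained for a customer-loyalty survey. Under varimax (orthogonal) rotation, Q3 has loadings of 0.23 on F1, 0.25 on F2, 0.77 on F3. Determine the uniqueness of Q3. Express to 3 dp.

h² = 0.23² + 0.25² + 0.77² = 0.0529 + 0.0625 + 0.5929 = 0.7083
Uniqueness u² = 1 − h² = 1 − 0.7083 = 0.2917

0.292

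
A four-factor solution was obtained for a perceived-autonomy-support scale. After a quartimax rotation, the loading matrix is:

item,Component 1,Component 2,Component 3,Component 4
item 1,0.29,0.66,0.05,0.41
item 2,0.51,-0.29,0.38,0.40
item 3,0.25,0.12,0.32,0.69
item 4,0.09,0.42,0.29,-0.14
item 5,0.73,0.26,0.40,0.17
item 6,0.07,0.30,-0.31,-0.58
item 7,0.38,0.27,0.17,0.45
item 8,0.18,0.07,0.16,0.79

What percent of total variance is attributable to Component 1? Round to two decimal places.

14.12%

SS loadings for Component 1 = 0.29² + 0.51² + 0.25² + 0.09² + 0.73² + 0.07² + 0.38² + 0.18² = 1.1294
With 8 standardized items, total variance = 8. Proportion = 1.1294/8 = 0.1412 → 14.12%.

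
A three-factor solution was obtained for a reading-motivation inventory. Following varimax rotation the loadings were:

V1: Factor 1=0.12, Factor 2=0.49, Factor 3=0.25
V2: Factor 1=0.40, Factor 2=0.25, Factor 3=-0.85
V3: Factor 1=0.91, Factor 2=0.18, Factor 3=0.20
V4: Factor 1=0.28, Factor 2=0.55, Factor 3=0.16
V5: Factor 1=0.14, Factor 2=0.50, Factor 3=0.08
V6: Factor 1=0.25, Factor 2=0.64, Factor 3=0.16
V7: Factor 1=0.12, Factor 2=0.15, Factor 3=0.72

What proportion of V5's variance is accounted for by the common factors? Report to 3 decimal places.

0.276

h² = 0.14² + 0.50² + 0.08² = 0.0196 + 0.2500 + 0.0064 = 0.2760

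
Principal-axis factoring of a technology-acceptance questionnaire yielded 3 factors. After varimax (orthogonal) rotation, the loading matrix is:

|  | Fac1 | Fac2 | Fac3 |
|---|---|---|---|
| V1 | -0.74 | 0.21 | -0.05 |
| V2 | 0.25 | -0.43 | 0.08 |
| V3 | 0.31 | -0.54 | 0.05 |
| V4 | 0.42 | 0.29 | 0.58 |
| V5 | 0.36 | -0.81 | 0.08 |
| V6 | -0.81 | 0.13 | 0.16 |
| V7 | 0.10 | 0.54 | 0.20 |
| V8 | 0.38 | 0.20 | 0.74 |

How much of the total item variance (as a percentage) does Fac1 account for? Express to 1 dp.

22.8%

SS loadings for Fac1 = (-0.74)² + 0.25² + 0.31² + 0.42² + 0.36² + (-0.81)² + 0.10² + 0.38² = 1.8227
With 8 standardized items, total variance = 8. Proportion = 1.8227/8 = 0.2278 → 22.78%.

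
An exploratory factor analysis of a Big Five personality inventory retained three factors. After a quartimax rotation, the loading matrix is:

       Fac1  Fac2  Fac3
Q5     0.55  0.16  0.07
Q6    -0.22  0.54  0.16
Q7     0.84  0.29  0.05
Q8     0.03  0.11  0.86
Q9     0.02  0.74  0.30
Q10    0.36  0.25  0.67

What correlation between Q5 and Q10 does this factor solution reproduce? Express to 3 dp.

0.285

r̂ = Σ λ_i·λ_j across factors = (0.55)(0.36) + (0.16)(0.25) + (0.07)(0.67)
  = +0.1980 +0.0400 +0.0469 = 0.2849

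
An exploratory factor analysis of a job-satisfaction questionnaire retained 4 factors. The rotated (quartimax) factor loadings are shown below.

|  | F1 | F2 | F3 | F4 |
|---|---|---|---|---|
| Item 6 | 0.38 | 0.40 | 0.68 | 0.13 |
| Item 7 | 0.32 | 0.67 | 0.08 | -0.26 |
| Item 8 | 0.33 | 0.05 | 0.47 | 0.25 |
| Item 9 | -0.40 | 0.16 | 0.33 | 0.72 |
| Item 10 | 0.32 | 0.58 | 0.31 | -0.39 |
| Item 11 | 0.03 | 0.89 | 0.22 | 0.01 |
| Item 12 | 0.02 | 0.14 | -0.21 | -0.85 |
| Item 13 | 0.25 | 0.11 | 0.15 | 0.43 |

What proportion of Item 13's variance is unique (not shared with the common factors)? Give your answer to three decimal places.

h² = 0.25² + 0.11² + 0.15² + 0.43² = 0.0625 + 0.0121 + 0.0225 + 0.1849 = 0.2820
Uniqueness u² = 1 − h² = 1 − 0.2820 = 0.7180

0.718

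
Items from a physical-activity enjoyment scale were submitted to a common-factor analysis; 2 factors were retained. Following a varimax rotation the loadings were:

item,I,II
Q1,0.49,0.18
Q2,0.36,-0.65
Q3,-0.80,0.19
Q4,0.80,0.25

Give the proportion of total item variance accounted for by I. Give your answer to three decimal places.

SS loadings for I = 0.49² + 0.36² + (-0.80)² + 0.80² = 1.6497
Proportion of variance = 1.6497 / 4 = 0.4124.

0.412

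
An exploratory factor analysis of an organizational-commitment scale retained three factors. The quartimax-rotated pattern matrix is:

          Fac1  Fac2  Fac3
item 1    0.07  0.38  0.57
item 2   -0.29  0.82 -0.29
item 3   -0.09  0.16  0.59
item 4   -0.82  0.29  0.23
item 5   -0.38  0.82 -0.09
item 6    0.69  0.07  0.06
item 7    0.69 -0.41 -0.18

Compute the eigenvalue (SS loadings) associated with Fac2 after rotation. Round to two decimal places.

1.77

SS loadings for Fac2 = 0.38² + 0.82² + 0.16² + 0.29² + 0.82² + 0.07² + (-0.41)² = 0.1444 + 0.6724 + 0.0256 + 0.0841 + 0.6724 + 0.0049 + 0.1681 = 1.7719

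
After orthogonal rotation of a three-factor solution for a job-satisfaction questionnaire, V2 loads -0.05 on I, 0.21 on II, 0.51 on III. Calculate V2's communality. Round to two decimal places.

0.31

h² = (-0.05)² + 0.21² + 0.51² = 0.0025 + 0.0441 + 0.2601 = 0.3067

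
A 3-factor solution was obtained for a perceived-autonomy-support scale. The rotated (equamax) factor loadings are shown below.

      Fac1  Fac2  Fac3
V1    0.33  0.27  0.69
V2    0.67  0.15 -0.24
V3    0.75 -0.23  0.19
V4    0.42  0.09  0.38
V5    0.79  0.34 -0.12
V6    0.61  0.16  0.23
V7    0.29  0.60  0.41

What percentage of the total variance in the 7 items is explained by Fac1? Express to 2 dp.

SS loadings for Fac1 = 0.33² + 0.67² + 0.75² + 0.42² + 0.79² + 0.61² + 0.29² = 2.3770
With 7 standardized items, total variance = 7. Proportion = 2.3770/7 = 0.3396 → 33.96%.

33.96%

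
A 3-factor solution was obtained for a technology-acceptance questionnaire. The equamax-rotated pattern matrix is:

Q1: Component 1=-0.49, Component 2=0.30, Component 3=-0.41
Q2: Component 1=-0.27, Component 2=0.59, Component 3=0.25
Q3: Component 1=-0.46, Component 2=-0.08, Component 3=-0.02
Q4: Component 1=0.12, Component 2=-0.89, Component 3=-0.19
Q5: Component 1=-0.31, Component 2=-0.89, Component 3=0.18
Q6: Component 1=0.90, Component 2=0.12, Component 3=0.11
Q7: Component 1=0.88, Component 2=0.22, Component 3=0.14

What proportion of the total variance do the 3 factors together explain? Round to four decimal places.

0.6632

SS loadings by factor: 2.2195, 2.0915, 0.3312; total = 4.6422.
Total variance with 7 standardized items is 7, so the solution explains 4.6422/7 = 0.6632.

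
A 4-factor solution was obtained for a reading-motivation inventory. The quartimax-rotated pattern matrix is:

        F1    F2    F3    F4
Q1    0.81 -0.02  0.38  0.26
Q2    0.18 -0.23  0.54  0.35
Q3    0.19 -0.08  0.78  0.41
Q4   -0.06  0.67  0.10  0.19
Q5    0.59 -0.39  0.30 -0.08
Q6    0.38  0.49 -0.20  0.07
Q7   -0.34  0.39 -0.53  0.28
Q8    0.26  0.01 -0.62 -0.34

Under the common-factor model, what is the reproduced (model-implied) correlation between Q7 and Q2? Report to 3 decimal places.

-0.339

r̂ = Σ λ_i·λ_j across factors = (-0.34)(0.18) + (0.39)(-0.23) + (-0.53)(0.54) + (0.28)(0.35)
  = -0.0612 -0.0897 -0.2862 +0.0980 = -0.3391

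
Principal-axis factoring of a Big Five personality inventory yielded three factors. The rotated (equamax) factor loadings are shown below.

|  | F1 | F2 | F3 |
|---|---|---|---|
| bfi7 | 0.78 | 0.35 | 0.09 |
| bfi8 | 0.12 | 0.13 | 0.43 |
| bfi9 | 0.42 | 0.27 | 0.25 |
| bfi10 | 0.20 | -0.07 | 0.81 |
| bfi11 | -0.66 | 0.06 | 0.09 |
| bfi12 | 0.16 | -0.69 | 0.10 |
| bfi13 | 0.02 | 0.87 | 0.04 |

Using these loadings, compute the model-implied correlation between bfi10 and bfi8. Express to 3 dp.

0.363

r̂ = Σ λ_i·λ_j across factors = (0.20)(0.12) + (-0.07)(0.13) + (0.81)(0.43)
  = +0.0240 -0.0091 +0.3483 = 0.3632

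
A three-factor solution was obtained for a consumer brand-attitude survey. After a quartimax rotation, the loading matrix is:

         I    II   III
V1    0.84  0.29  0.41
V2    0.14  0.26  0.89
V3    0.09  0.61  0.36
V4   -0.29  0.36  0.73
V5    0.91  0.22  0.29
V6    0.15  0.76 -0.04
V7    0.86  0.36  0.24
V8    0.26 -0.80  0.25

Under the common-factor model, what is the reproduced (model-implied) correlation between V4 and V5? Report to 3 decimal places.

r̂ = Σ λ_i·λ_j across factors = (-0.29)(0.91) + (0.36)(0.22) + (0.73)(0.29)
  = -0.2639 +0.0792 +0.2117 = 0.0270

0.027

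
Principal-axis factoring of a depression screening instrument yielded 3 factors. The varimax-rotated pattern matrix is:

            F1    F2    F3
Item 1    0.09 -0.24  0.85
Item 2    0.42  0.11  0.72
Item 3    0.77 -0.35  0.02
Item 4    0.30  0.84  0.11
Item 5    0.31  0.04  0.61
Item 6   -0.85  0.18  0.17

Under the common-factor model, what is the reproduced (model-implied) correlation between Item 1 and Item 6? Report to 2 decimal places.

0.02

r̂ = Σ λ_i·λ_j across factors = (0.09)(-0.85) + (-0.24)(0.18) + (0.85)(0.17)
  = -0.0765 -0.0432 +0.1445 = 0.0248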